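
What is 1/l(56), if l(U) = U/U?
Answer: 1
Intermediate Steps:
l(U) = 1
1/l(56) = 1/1 = 1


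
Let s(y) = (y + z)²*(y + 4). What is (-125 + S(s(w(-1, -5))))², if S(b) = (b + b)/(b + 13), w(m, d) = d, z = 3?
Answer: 1283689/81 ≈ 15848.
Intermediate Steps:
s(y) = (3 + y)²*(4 + y) (s(y) = (y + 3)²*(y + 4) = (3 + y)²*(4 + y))
S(b) = 2*b/(13 + b) (S(b) = (2*b)/(13 + b) = 2*b/(13 + b))
(-125 + S(s(w(-1, -5))))² = (-125 + 2*((3 - 5)²*(4 - 5))/(13 + (3 - 5)²*(4 - 5)))² = (-125 + 2*((-2)²*(-1))/(13 + (-2)²*(-1)))² = (-125 + 2*(4*(-1))/(13 + 4*(-1)))² = (-125 + 2*(-4)/(13 - 4))² = (-125 + 2*(-4)/9)² = (-125 + 2*(-4)*(⅑))² = (-125 - 8/9)² = (-1133/9)² = 1283689/81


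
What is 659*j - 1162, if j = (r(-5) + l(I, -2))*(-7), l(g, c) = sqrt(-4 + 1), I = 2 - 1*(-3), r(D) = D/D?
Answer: -5775 - 4613*I*sqrt(3) ≈ -5775.0 - 7990.0*I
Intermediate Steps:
r(D) = 1
I = 5 (I = 2 + 3 = 5)
l(g, c) = I*sqrt(3) (l(g, c) = sqrt(-3) = I*sqrt(3))
j = -7 - 7*I*sqrt(3) (j = (1 + I*sqrt(3))*(-7) = -7 - 7*I*sqrt(3) ≈ -7.0 - 12.124*I)
659*j - 1162 = 659*(-7 - 7*I*sqrt(3)) - 1162 = (-4613 - 4613*I*sqrt(3)) - 1162 = -5775 - 4613*I*sqrt(3)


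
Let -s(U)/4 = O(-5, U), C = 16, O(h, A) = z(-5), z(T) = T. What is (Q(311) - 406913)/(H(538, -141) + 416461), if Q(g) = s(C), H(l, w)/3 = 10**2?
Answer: -406893/416761 ≈ -0.97632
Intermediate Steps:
H(l, w) = 300 (H(l, w) = 3*10**2 = 3*100 = 300)
O(h, A) = -5
s(U) = 20 (s(U) = -4*(-5) = 20)
Q(g) = 20
(Q(311) - 406913)/(H(538, -141) + 416461) = (20 - 406913)/(300 + 416461) = -406893/416761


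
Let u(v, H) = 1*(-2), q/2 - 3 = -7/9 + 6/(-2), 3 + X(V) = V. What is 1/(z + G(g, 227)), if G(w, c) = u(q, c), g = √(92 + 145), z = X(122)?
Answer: 1/117 ≈ 0.0085470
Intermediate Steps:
X(V) = -3 + V
z = 119 (z = -3 + 122 = 119)
g = √237 ≈ 15.395
q = -14/9 (q = 6 + 2*(-7/9 + 6/(-2)) = 6 + 2*(-7*⅑ + 6*(-½)) = 6 + 2*(-7/9 - 3) = 6 + 2*(-34/9) = 6 - 68/9 = -14/9 ≈ -1.5556)
u(v, H) = -2
G(w, c) = -2
1/(z + G(g, 227)) = 1/(119 - 2) = 1/117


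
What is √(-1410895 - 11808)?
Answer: I*√1422703 ≈ 1192.8*I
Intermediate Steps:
√(-1410895 - 11808) = √(-1422703) = I*√1422703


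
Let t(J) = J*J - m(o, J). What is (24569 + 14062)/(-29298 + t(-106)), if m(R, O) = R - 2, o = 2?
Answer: -38631/18062 ≈ -2.1388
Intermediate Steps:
m(R, O) = -2 + R
t(J) = J² (t(J) = J*J - (-2 + 2) = J² - 1*0 = J² + 0 = J²)
(24569 + 14062)/(-29298 + t(-106)) = (24569 + 14062)/(-29298 + (-106)²) = 38631/(-29298 + 11236) = 38631/(-18062) = 38631*(-1/18062) = -38631/18062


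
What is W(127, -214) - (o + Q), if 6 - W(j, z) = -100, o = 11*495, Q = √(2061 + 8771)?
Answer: -5339 - 4*√677 ≈ -5443.1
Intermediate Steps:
Q = 4*√677 (Q = √10832 = 4*√677 ≈ 104.08)
o = 5445
W(j, z) = 106 (W(j, z) = 6 - 1*(-100) = 6 + 100 = 106)
W(127, -214) - (o + Q) = 106 - (5445 + 4*√677) = 106 + (-5445 - 4*√677) = -5339 - 4*√677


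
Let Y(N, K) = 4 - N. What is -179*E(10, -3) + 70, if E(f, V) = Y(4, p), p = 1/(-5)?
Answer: 70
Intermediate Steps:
p = -⅕ (p = 1*(-⅕) = -⅕ ≈ -0.20000)
E(f, V) = 0 (E(f, V) = 4 - 1*4 = 4 - 4 = 0)
-179*E(10, -3) + 70 = -179*0 + 70 = 0 + 70 = 70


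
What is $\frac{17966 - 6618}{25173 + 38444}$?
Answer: $\frac{11348}{63617} \approx 0.17838$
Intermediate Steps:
$\frac{17966 - 6618}{25173 + 38444} = \frac{11348}{63617}$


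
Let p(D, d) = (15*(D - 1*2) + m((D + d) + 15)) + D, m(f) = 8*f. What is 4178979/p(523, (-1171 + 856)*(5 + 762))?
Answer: -198999/91438 ≈ -2.1763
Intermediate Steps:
p(D, d) = 90 + 8*d + 24*D (p(D, d) = (15*(D - 1*2) + 8*((D + d) + 15)) + D = (15*(D - 2) + 8*(15 + D + d)) + D = (15*(-2 + D) + (120 + 8*D + 8*d)) + D = ((-30 + 15*D) + (120 + 8*D + 8*d)) + D = (90 + 8*d + 23*D) + D = 90 + 8*d + 24*D)
4178979/p(523, (-1171 + 856)*(5 + 762)) = 4178979/(90 + 8*((-1171 + 856)*(5 + 762)) + 24*523) = 4178979/(90 + 8*(-315*767) + 12552) = 4178979/(90 + 8*(-241605) + 12552) = 4178979/(90 - 1932840 + 12552) = 4178979/(-1920198) = 4178979*(-1/1920198) = -198999/91438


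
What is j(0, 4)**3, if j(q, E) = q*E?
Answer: 0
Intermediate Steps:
j(q, E) = E*q
j(0, 4)**3 = (4*0)**3 = 0**3 = 0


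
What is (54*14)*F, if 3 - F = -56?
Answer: 44604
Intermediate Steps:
F = 59 (F = 3 - 1*(-56) = 3 + 56 = 59)
(54*14)*F = (54*14)*59 = 756*59 = 44604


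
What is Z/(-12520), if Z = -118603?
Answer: 118603/12520 ≈ 9.4731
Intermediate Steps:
Z/(-12520) = -118603/(-12520) = -118603*(-1/12520) = 118603/12520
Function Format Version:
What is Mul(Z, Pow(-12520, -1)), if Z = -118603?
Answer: Rational(118603, 12520) ≈ 9.4731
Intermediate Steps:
Mul(Z, Pow(-12520, -1)) = Mul(-118603, Pow(-12520, -1)) = Mul(-118603, Rational(-1, 12520)) = Rational(118603, 12520)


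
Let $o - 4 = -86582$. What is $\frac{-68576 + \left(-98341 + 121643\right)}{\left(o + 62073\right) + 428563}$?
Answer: $- \frac{22637}{202029} \approx -0.11205$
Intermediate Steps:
$o = -86578$ ($o = 4 - 86582 = -86578$)
$\frac{-68576 + \left(-98341 + 121643\right)}{\left(o + 62073\right) + 428563} = \frac{-68576 + \left(-98341 + 121643\right)}{\left(-86578 + 62073\right) + 428563} = \frac{-68576 + 23302}{-24505 + 428563} = - \frac{45274}{404058} = \left(-45274\right) \frac{1}{404058} = - \frac{22637}{202029}$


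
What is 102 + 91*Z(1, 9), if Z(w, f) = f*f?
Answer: 7473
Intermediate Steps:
Z(w, f) = f²
102 + 91*Z(1, 9) = 102 + 91*9² = 102 + 91*81 = 102 + 7371 = 7473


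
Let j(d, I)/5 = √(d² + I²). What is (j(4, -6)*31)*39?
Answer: 12090*√13 ≈ 43591.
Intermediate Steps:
j(d, I) = 5*√(I² + d²) (j(d, I) = 5*√(d² + I²) = 5*√(I² + d²))
(j(4, -6)*31)*39 = ((5*√((-6)² + 4²))*31)*39 = ((5*√(36 + 16))*31)*39 = ((5*√52)*31)*39 = ((5*(2*√13))*31)*39 = ((10*√13)*31)*39 = (310*√13)*39 = 12090*√13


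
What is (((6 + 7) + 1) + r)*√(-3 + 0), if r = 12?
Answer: 26*I*√3 ≈ 45.033*I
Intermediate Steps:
(((6 + 7) + 1) + r)*√(-3 + 0) = (((6 + 7) + 1) + 12)*√(-3 + 0) = ((13 + 1) + 12)*√(-3) = (14 + 12)*(I*√3) = 26*(I*√3) = 26*I*√3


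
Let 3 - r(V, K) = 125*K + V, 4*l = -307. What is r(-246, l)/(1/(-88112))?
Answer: -867264388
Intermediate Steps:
l = -307/4 (l = (¼)*(-307) = -307/4 ≈ -76.750)
r(V, K) = 3 - V - 125*K (r(V, K) = 3 - (125*K + V) = 3 - (V + 125*K) = 3 + (-V - 125*K) = 3 - V - 125*K)
r(-246, l)/(1/(-88112)) = (3 - 1*(-246) - 125*(-307/4))/(1/(-88112)) = (3 + 246 + 38375/4)/(-1/88112) = (39371/4)*(-88112) = -867264388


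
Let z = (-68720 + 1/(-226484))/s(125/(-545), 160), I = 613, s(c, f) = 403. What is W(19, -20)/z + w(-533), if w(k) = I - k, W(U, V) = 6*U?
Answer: 17825916503298/15563980481 ≈ 1145.3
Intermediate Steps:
z = -15563980481/91273052 (z = (-68720 + 1/(-226484))/403 = (-68720 - 1/226484)*(1/403) = -15563980481/226484*1/403 = -15563980481/91273052 ≈ -170.52)
w(k) = 613 - k
W(19, -20)/z + w(-533) = (6*19)/(-15563980481/91273052) + (613 - 1*(-533)) = 114*(-91273052/15563980481) + (613 + 533) = -10405127928/15563980481 + 1146 = 17825916503298/15563980481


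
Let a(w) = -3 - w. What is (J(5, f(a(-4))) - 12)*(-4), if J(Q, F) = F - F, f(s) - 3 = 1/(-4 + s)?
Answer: 48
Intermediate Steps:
f(s) = 3 + 1/(-4 + s)
J(Q, F) = 0
(J(5, f(a(-4))) - 12)*(-4) = (0 - 12)*(-4) = -12*(-4) = 48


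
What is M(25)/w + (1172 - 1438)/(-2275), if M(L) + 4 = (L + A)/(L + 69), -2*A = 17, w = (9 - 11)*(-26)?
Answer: 10601/244400 ≈ 0.043376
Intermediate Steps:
w = 52 (w = -2*(-26) = 52)
A = -17/2 (A = -1/2*17 = -17/2 ≈ -8.5000)
M(L) = -4 + (-17/2 + L)/(69 + L) (M(L) = -4 + (L - 17/2)/(L + 69) = -4 + (-17/2 + L)/(69 + L))
M(25)/w + (1172 - 1438)/(-2275) = ((-569 - 6*25)/(2*(69 + 25)))/52 + (1172 - 1438)/(-2275) = ((1/2)*(-569 - 150)/94)*(1/52) - 266*(-1/2275) = ((1/2)*(1/94)*(-719))*(1/52) + 38/325 = -719/188*1/52 + 38/325 = -719/9776 + 38/325 = 10601/244400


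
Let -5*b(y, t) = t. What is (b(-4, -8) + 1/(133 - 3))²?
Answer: 43681/16900 ≈ 2.5847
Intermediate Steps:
b(y, t) = -t/5
(b(-4, -8) + 1/(133 - 3))² = (-⅕*(-8) + 1/(133 - 3))² = (8/5 + 1/130)² = (209/130)² = 43681/16900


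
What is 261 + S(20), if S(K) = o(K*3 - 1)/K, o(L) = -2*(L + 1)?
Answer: 255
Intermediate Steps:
o(L) = -2 - 2*L (o(L) = -2*(1 + L) = -2 - 2*L)
S(K) = -6 (S(K) = (-2 - 2*(K*3 - 1))/K = (-2 - 2*(3*K - 1))/K = (-2 - 2*(-1 + 3*K))/K = (-2 + (2 - 6*K))/K = (-6*K)/K = -6)
261 + S(20) = 261 - 6 = 255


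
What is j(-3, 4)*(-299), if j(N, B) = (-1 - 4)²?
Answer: -7475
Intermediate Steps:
j(N, B) = 25 (j(N, B) = (-5)² = 25)
j(-3, 4)*(-299) = 25*(-299) = -7475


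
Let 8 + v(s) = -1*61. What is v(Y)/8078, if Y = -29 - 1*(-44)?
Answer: -69/8078 ≈ -0.0085417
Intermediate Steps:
Y = 15 (Y = -29 + 44 = 15)
v(s) = -69 (v(s) = -8 - 1*61 = -8 - 61 = -69)
v(Y)/8078 = -69/8078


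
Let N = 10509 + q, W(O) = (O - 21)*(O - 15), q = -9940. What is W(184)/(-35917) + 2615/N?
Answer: 78248712/20436773 ≈ 3.8288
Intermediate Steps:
W(O) = (-21 + O)*(-15 + O)
N = 569 (N = 10509 - 9940 = 569)
W(184)/(-35917) + 2615/N = (315 + 184² - 36*184)/(-35917) + 2615/569 = (315 + 33856 - 6624)*(-1/35917) + 2615*(1/569) = 27547*(-1/35917) + 2615/569 = -27547/35917 + 2615/569 = 78248712/20436773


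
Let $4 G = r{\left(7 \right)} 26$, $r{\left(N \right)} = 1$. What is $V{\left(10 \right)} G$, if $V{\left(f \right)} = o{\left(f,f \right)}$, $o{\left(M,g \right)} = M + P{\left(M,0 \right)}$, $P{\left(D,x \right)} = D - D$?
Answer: $65$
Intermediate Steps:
$P{\left(D,x \right)} = 0$
$o{\left(M,g \right)} = M$ ($o{\left(M,g \right)} = M + 0 = M$)
$V{\left(f \right)} = f$
$G = \frac{13}{2}$ ($G = \frac{1 \cdot 26}{4} = \frac{1}{4} \cdot 26 = \frac{13}{2} \approx 6.5$)
$V{\left(10 \right)} G = 10 \cdot \frac{13}{2} = 65$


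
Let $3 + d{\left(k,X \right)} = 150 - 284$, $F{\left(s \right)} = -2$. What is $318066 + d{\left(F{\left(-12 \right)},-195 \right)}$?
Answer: $317929$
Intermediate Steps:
$d{\left(k,X \right)} = -137$ ($d{\left(k,X \right)} = -3 + \left(150 - 284\right) = -3 - 134 = -137$)
$318066 + d{\left(F{\left(-12 \right)},-195 \right)} = 318066 - 137 = 317929$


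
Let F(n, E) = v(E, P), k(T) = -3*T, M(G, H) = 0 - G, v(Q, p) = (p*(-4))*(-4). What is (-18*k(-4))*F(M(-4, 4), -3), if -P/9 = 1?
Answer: 31104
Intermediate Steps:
P = -9 (P = -9*1 = -9)
v(Q, p) = 16*p (v(Q, p) = -4*p*(-4) = 16*p)
M(G, H) = -G
F(n, E) = -144 (F(n, E) = 16*(-9) = -144)
(-18*k(-4))*F(M(-4, 4), -3) = -(-54)*(-4)*(-144) = -18*12*(-144) = -216*(-144) = 31104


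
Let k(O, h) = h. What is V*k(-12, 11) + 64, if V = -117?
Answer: -1223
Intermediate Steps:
V*k(-12, 11) + 64 = -117*11 + 64 = -1287 + 64 = -1223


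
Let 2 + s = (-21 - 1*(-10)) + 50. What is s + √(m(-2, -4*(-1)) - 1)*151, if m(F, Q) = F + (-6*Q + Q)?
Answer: 37 + 151*I*√23 ≈ 37.0 + 724.17*I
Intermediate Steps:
m(F, Q) = F - 5*Q
s = 37 (s = -2 + ((-21 - 1*(-10)) + 50) = -2 + ((-21 + 10) + 50) = -2 + (-11 + 50) = -2 + 39 = 37)
s + √(m(-2, -4*(-1)) - 1)*151 = 37 + √((-2 - (-20)*(-1)) - 1)*151 = 37 + √((-2 - 5*4) - 1)*151 = 37 + √((-2 - 20) - 1)*151 = 37 + √(-22 - 1)*151 = 37 + √(-23)*151 = 37 + (I*√23)*151 = 37 + 151*I*√23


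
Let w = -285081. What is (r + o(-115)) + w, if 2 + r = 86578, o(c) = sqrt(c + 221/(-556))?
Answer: -198505 + 3*I*sqrt(990931)/278 ≈ -1.9851e+5 + 10.742*I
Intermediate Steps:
o(c) = sqrt(-221/556 + c) (o(c) = sqrt(c + 221*(-1/556)) = sqrt(c - 221/556) = sqrt(-221/556 + c))
r = 86576 (r = -2 + 86578 = 86576)
(r + o(-115)) + w = (86576 + sqrt(-30719 + 77284*(-115))/278) - 285081 = (86576 + sqrt(-30719 - 8887660)/278) - 285081 = (86576 + sqrt(-8918379)/278) - 285081 = (86576 + (3*I*sqrt(990931))/278) - 285081 = (86576 + 3*I*sqrt(990931)/278) - 285081 = -198505 + 3*I*sqrt(990931)/278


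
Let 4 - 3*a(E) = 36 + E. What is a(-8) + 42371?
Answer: 42363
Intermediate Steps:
a(E) = -32/3 - E/3 (a(E) = 4/3 - (36 + E)/3 = 4/3 + (-12 - E/3) = -32/3 - E/3)
a(-8) + 42371 = (-32/3 - ⅓*(-8)) + 42371 = (-32/3 + 8/3) + 42371 = -8 + 42371 = 42363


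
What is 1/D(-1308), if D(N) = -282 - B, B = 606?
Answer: -1/888 ≈ -0.0011261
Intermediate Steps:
D(N) = -888 (D(N) = -282 - 1*606 = -282 - 606 = -888)
1/D(-1308) = 1/(-888) = -1/888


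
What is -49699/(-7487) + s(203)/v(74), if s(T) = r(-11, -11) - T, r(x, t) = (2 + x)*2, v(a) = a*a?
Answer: 270497097/40998812 ≈ 6.5977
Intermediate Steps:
v(a) = a²
r(x, t) = 4 + 2*x
s(T) = -18 - T (s(T) = (4 + 2*(-11)) - T = (4 - 22) - T = -18 - T)
-49699/(-7487) + s(203)/v(74) = -49699/(-7487) + (-18 - 1*203)/(74²) = -49699*(-1/7487) + (-18 - 203)/5476 = 49699/7487 - 221*1/5476 = 49699/7487 - 221/5476 = 270497097/40998812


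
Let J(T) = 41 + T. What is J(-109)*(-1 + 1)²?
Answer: 0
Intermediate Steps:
J(-109)*(-1 + 1)² = (41 - 109)*(-1 + 1)² = -68*0² = -68*0 = 0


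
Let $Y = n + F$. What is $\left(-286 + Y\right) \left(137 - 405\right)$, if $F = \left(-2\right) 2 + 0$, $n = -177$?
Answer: $125156$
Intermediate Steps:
$F = -4$ ($F = -4 + 0 = -4$)
$Y = -181$ ($Y = -177 - 4 = -181$)
$\left(-286 + Y\right) \left(137 - 405\right) = \left(-286 - 181\right) \left(137 - 405\right) = \left(-467\right) \left(-268\right) = 125156$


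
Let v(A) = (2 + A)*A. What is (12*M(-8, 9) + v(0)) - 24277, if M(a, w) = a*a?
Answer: -23509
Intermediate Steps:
v(A) = A*(2 + A)
M(a, w) = a²
(12*M(-8, 9) + v(0)) - 24277 = (12*(-8)² + 0*(2 + 0)) - 24277 = (12*64 + 0*2) - 24277 = (768 + 0) - 24277 = 768 - 24277 = -23509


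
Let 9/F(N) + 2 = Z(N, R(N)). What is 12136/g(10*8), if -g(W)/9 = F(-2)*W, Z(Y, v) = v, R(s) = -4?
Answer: 1517/135 ≈ 11.237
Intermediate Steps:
F(N) = -3/2 (F(N) = 9/(-2 - 4) = 9/(-6) = 9*(-⅙) = -3/2)
g(W) = 27*W/2 (g(W) = -(-27)*W/2 = 27*W/2)
12136/g(10*8) = 12136/((27*(10*8)/2)) = 12136/(((27/2)*80)) = 12136/1080 = 12136*(1/1080) = 1517/135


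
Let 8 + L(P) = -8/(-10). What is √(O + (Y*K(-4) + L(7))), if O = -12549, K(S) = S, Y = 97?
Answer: I*√323605/5 ≈ 113.77*I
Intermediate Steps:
L(P) = -36/5 (L(P) = -8 - 8/(-10) = -8 - 8*(-⅒) = -8 + ⅘ = -36/5)
√(O + (Y*K(-4) + L(7))) = √(-12549 + (97*(-4) - 36/5)) = √(-12549 + (-388 - 36/5)) = √(-12549 - 1976/5) = √(-64721/5) = I*√323605/5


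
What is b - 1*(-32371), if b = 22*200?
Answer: 36771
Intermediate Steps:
b = 4400
b - 1*(-32371) = 4400 - 1*(-32371) = 4400 + 32371 = 36771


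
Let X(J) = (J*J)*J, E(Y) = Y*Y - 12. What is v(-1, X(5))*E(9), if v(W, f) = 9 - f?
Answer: -8004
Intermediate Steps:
E(Y) = -12 + Y² (E(Y) = Y² - 12 = -12 + Y²)
X(J) = J³ (X(J) = J²*J = J³)
v(-1, X(5))*E(9) = (9 - 1*5³)*(-12 + 9²) = (9 - 1*125)*(-12 + 81) = (9 - 125)*69 = -116*69 = -8004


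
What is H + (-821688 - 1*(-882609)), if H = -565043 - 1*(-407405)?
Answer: -96717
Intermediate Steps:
H = -157638 (H = -565043 + 407405 = -157638)
H + (-821688 - 1*(-882609)) = -157638 + (-821688 - 1*(-882609)) = -157638 + (-821688 + 882609) = -157638 + 60921 = -96717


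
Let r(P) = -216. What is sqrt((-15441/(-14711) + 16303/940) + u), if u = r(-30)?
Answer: I*sqrt(4276477475855)/147110 ≈ 14.057*I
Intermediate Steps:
u = -216
sqrt((-15441/(-14711) + 16303/940) + u) = sqrt((-15441/(-14711) + 16303/940) - 216) = sqrt((-15441*(-1/14711) + 16303*(1/940)) - 216) = sqrt((15441/14711 + 16303/940) - 216) = sqrt(5411659/294220 - 216) = sqrt(-58139861/294220) = I*sqrt(4276477475855)/147110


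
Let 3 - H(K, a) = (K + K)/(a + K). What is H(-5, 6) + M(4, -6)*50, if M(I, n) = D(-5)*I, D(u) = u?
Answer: -987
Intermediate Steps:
H(K, a) = 3 - 2*K/(K + a) (H(K, a) = 3 - (K + K)/(a + K) = 3 - 2*K/(K + a))
M(I, n) = -5*I
H(-5, 6) + M(4, -6)*50 = (-5 + 3*6)/(-5 + 6) - 5*4*50 = (-5 + 18)/1 - 20*50 = 1*13 - 1000 = 13 - 1000 = -987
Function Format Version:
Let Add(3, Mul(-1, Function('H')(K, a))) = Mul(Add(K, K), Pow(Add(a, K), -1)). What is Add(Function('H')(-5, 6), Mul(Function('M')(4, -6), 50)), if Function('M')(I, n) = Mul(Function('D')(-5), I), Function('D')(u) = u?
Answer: -987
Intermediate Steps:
Function('H')(K, a) = Add(3, Mul(-2, K, Pow(Add(K, a), -1))) (Function('H')(K, a) = Add(3, Mul(-1, Mul(Add(K, K), Pow(Add(a, K), -1)))) = Add(3, Mul(-1, Mul(Mul(2, K), Pow(Add(K, a), -1)))) = Add(3, Mul(-1, Mul(2, K, Pow(Add(K, a), -1)))) = Add(3, Mul(-2, K, Pow(Add(K, a), -1))))
Function('M')(I, n) = Mul(-5, I)
Add(Function('H')(-5, 6), Mul(Function('M')(4, -6), 50)) = Add(Mul(Pow(Add(-5, 6), -1), Add(-5, Mul(3, 6))), Mul(Mul(-5, 4), 50)) = Add(Mul(Pow(1, -1), Add(-5, 18)), Mul(-20, 50)) = Add(Mul(1, 13), -1000) = Add(13, -1000) = -987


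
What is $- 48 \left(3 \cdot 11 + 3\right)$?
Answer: $-1728$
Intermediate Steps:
$- 48 \left(3 \cdot 11 + 3\right) = - 48 \left(33 + 3\right) = \left(-48\right) 36 = -1728$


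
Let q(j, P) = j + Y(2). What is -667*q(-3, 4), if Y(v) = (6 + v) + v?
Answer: -4669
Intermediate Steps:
Y(v) = 6 + 2*v
q(j, P) = 10 + j (q(j, P) = j + (6 + 2*2) = j + (6 + 4) = j + 10 = 10 + j)
-667*q(-3, 4) = -667*(10 - 3) = -667*7 = -4669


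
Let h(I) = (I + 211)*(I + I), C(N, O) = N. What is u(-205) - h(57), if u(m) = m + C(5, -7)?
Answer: -30752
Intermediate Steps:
h(I) = 2*I*(211 + I) (h(I) = (211 + I)*(2*I) = 2*I*(211 + I))
u(m) = 5 + m (u(m) = m + 5 = 5 + m)
u(-205) - h(57) = (5 - 205) - 2*57*(211 + 57) = -200 - 2*57*268 = -200 - 1*30552 = -200 - 30552 = -30752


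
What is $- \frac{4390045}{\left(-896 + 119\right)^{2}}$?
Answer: $- \frac{4390045}{603729} \approx -7.2715$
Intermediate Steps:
$- \frac{4390045}{\left(-896 + 119\right)^{2}} = - \frac{4390045}{\left(-777\right)^{2}} = - \frac{4390045}{603729}$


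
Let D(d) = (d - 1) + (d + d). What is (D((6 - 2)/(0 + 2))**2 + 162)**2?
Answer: 34969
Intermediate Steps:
D(d) = -1 + 3*d (D(d) = (-1 + d) + 2*d = -1 + 3*d)
(D((6 - 2)/(0 + 2))**2 + 162)**2 = ((-1 + 3*((6 - 2)/(0 + 2)))**2 + 162)**2 = ((-1 + 3*(4/2))**2 + 162)**2 = ((-1 + 3*(4*(1/2)))**2 + 162)**2 = ((-1 + 3*2)**2 + 162)**2 = ((-1 + 6)**2 + 162)**2 = (5**2 + 162)**2 = (25 + 162)**2 = 187**2 = 34969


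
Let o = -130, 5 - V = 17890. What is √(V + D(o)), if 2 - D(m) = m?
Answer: I*√17753 ≈ 133.24*I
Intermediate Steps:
V = -17885 (V = 5 - 1*17890 = 5 - 17890 = -17885)
D(m) = 2 - m
√(V + D(o)) = √(-17885 + (2 - 1*(-130))) = √(-17885 + (2 + 130)) = √(-17885 + 132) = √(-17753) = I*√17753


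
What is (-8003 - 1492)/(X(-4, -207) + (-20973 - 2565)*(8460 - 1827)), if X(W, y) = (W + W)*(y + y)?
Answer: 1055/17347138 ≈ 6.0817e-5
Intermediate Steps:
X(W, y) = 4*W*y (X(W, y) = (2*W)*(2*y) = 4*W*y)
(-8003 - 1492)/(X(-4, -207) + (-20973 - 2565)*(8460 - 1827)) = (-8003 - 1492)/(4*(-4)*(-207) + (-20973 - 2565)*(8460 - 1827)) = -9495/(3312 - 23538*6633) = -9495/(3312 - 156127554) = -9495/(-156124242) = -9495*(-1/156124242) = 1055/17347138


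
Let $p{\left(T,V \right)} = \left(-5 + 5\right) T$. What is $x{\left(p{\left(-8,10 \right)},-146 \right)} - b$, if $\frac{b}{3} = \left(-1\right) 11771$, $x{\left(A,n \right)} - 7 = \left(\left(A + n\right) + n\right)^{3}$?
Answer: $-24861768$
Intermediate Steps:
$p{\left(T,V \right)} = 0$ ($p{\left(T,V \right)} = 0 T = 0$)
$x{\left(A,n \right)} = 7 + \left(A + 2 n\right)^{3}$ ($x{\left(A,n \right)} = 7 + \left(\left(A + n\right) + n\right)^{3} = 7 + \left(A + 2 n\right)^{3}$)
$b = -35313$ ($b = 3 \left(\left(-1\right) 11771\right) = 3 \left(-11771\right) = -35313$)
$x{\left(p{\left(-8,10 \right)},-146 \right)} - b = \left(7 + \left(0 + 2 \left(-146\right)\right)^{3}\right) - -35313 = \left(7 + \left(0 - 292\right)^{3}\right) + 35313 = \left(7 + \left(-292\right)^{3}\right) + 35313 = \left(7 - 24897088\right) + 35313 = -24897081 + 35313 = -24861768$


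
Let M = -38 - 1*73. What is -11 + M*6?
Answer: -677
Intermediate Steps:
M = -111 (M = -38 - 73 = -111)
-11 + M*6 = -11 - 111*6 = -11 - 666 = -677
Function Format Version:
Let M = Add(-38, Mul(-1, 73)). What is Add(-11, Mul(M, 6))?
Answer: -677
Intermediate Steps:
M = -111 (M = Add(-38, -73) = -111)
Add(-11, Mul(M, 6)) = Add(-11, Mul(-111, 6)) = Add(-11, -666) = -677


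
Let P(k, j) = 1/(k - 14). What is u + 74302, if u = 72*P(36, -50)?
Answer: 817358/11 ≈ 74305.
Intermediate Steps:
P(k, j) = 1/(-14 + k)
u = 36/11 (u = 72/(-14 + 36) = 72/22 = 72*(1/22) = 36/11 ≈ 3.2727)
u + 74302 = 36/11 + 74302 = 817358/11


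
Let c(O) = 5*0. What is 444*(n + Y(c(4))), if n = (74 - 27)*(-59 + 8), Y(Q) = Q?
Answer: -1064268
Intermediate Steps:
c(O) = 0
n = -2397 (n = 47*(-51) = -2397)
444*(n + Y(c(4))) = 444*(-2397 + 0) = 444*(-2397) = -1064268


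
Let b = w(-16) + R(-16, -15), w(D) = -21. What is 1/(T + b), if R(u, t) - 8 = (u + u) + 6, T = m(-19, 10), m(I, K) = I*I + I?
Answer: 1/303 ≈ 0.0033003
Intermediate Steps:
m(I, K) = I + I² (m(I, K) = I² + I = I + I²)
T = 342 (T = -19*(1 - 19) = -19*(-18) = 342)
R(u, t) = 14 + 2*u (R(u, t) = 8 + ((u + u) + 6) = 8 + (2*u + 6) = 8 + (6 + 2*u) = 14 + 2*u)
b = -39 (b = -21 + (14 + 2*(-16)) = -21 + (14 - 32) = -21 - 18 = -39)
1/(T + b) = 1/(342 - 39) = 1/303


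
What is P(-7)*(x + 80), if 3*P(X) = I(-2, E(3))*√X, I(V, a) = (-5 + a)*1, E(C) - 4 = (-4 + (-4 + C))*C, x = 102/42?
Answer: -9232*I*√7/21 ≈ -1163.1*I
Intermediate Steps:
x = 17/7 (x = 102*(1/42) = 17/7 ≈ 2.4286)
E(C) = 4 + C*(-8 + C) (E(C) = 4 + (-4 + (-4 + C))*C = 4 + (-8 + C)*C = 4 + C*(-8 + C))
I(V, a) = -5 + a
P(X) = -16*√X/3 (P(X) = ((-5 + (4 + 3² - 8*3))*√X)/3 = ((-5 + (4 + 9 - 24))*√X)/3 = ((-5 - 11)*√X)/3 = (-16*√X)/3 = -16*√X/3)
P(-7)*(x + 80) = (-16*I*√7/3)*(17/7 + 80) = -16*I*√7/3*(577/7) = -9232*I*√7/21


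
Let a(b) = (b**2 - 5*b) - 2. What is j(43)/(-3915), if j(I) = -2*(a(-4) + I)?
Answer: 154/3915 ≈ 0.039336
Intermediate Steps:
a(b) = -2 + b**2 - 5*b
j(I) = -68 - 2*I (j(I) = -2*((-2 + (-4)**2 - 5*(-4)) + I) = -2*((-2 + 16 + 20) + I) = -2*(34 + I) = -68 - 2*I)
j(43)/(-3915) = (-68 - 2*43)/(-3915) = (-68 - 86)*(-1/3915) = -154*(-1/3915) = 154/3915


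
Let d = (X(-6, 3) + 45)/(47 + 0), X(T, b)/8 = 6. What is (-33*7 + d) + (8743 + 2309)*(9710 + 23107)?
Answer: 17046582984/47 ≈ 3.6269e+8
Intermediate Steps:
X(T, b) = 48 (X(T, b) = 8*6 = 48)
d = 93/47 (d = (48 + 45)/(47 + 0) = 93/47 ≈ 1.9787)
(-33*7 + d) + (8743 + 2309)*(9710 + 23107) = (-33*7 + 93/47) + (8743 + 2309)*(9710 + 23107) = (-11*21 + 93/47) + 11052*32817 = (-231 + 93/47) + 362693484 = -10764/47 + 362693484 = 17046582984/47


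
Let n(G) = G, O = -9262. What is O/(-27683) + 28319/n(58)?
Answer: 784492073/1605614 ≈ 488.59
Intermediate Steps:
O/(-27683) + 28319/n(58) = -9262/(-27683) + 28319/58 = -9262*(-1/27683) + 28319*(1/58) = 9262/27683 + 28319/58 = 784492073/1605614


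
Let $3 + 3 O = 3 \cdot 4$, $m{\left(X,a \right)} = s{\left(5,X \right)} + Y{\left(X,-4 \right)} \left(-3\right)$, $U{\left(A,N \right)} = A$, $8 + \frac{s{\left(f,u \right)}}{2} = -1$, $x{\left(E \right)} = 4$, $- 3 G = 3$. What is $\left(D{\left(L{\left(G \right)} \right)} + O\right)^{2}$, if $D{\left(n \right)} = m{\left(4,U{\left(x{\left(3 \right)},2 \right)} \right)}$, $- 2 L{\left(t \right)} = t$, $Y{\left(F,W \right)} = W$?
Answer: $9$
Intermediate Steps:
$G = -1$ ($G = \left(- \frac{1}{3}\right) 3 = -1$)
$s{\left(f,u \right)} = -18$ ($s{\left(f,u \right)} = -16 + 2 \left(-1\right) = -16 - 2 = -18$)
$m{\left(X,a \right)} = -6$ ($m{\left(X,a \right)} = -18 - -12 = -18 + 12 = -6$)
$L{\left(t \right)} = - \frac{t}{2}$
$D{\left(n \right)} = -6$
$O = 3$ ($O = -1 + \frac{3 \cdot 4}{3} = -1 + \frac{1}{3} \cdot 12 = -1 + 4 = 3$)
$\left(D{\left(L{\left(G \right)} \right)} + O\right)^{2} = \left(-6 + 3\right)^{2} = \left(-3\right)^{2} = 9$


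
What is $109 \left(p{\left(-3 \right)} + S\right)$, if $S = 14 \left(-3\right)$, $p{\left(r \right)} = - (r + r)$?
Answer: $-3924$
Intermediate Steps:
$p{\left(r \right)} = - 2 r$
$S = -42$
$109 \left(p{\left(-3 \right)} + S\right) = 109 \left(\left(-2\right) \left(-3\right) - 42\right) = 109 \left(6 - 42\right) = 109 \left(-36\right) = -3924$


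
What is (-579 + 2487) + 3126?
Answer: 5034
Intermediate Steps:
(-579 + 2487) + 3126 = 1908 + 3126 = 5034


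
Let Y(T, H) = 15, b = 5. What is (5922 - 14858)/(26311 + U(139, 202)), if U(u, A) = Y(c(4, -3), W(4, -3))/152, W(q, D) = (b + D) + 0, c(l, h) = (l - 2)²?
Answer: -1358272/3999287 ≈ -0.33963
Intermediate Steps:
c(l, h) = (-2 + l)²
W(q, D) = 5 + D (W(q, D) = (5 + D) + 0 = 5 + D)
U(u, A) = 15/152
(5922 - 14858)/(26311 + U(139, 202)) = (5922 - 14858)/(26311 + 15/152) = -8936/3999287/152 = -8936*152/3999287 = -1358272/3999287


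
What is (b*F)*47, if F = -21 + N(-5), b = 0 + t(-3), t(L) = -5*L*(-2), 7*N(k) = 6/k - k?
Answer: 201912/7 ≈ 28845.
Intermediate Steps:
N(k) = -k/7 + 6/(7*k) (N(k) = (6/k - k)/7 = (-k + 6/k)/7 = -k/7 + 6/(7*k))
t(L) = 10*L
b = -30 (b = 0 + 10*(-3) = 0 - 30 = -30)
F = -716/35 (F = -21 + (⅐)*(6 - 1*(-5)²)/(-5) = -21 + (⅐)*(-⅕)*(6 - 1*25) = -21 + (⅐)*(-⅕)*(6 - 25) = -21 + (⅐)*(-⅕)*(-19) = -21 + 19/35 = -716/35 ≈ -20.457)
(b*F)*47 = -30*(-716/35)*47 = (4296/7)*47 = 201912/7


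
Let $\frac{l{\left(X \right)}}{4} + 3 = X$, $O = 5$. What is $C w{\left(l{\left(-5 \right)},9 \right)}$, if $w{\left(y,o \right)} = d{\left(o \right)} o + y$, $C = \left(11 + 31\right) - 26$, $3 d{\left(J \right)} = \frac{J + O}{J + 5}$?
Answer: $-464$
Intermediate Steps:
$d{\left(J \right)} = \frac{1}{3}$ ($d{\left(J \right)} = \frac{\left(J + 5\right) \frac{1}{J + 5}}{3} = \frac{\left(5 + J\right) \frac{1}{5 + J}}{3} = \frac{1}{3} \cdot 1 = \frac{1}{3}$)
$C = 16$ ($C = 42 - 26 = 16$)
$l{\left(X \right)} = -12 + 4 X$
$w{\left(y,o \right)} = y + \frac{o}{3}$ ($w{\left(y,o \right)} = \frac{o}{3} + y = y + \frac{o}{3}$)
$C w{\left(l{\left(-5 \right)},9 \right)} = 16 \left(\left(-12 + 4 \left(-5\right)\right) + \frac{1}{3} \cdot 9\right) = 16 \left(\left(-12 - 20\right) + 3\right) = 16 \left(-32 + 3\right) = 16 \left(-29\right) = -464$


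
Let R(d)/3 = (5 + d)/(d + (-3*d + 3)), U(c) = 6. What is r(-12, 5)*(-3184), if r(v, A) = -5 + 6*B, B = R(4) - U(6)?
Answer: 1168528/5 ≈ 2.3371e+5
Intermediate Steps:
R(d) = 3*(5 + d)/(3 - 2*d) (R(d) = 3*((5 + d)/(d + (-3*d + 3))) = 3*((5 + d)/(d + (3 - 3*d))) = 3*((5 + d)/(3 - 2*d)) = 3*(5 + d)/(3 - 2*d))
B = -57/5 (B = 3*(-5 - 1*4)/(-3 + 2*4) - 1*6 = 3*(-5 - 4)/(-3 + 8) - 6 = 3*(-9)/5 - 6 = 3*(⅕)*(-9) - 6 = -27/5 - 6 = -57/5 ≈ -11.400)
r(v, A) = -367/5 (r(v, A) = -5 + 6*(-57/5) = -5 - 342/5 = -367/5)
r(-12, 5)*(-3184) = -367/5*(-3184) = 1168528/5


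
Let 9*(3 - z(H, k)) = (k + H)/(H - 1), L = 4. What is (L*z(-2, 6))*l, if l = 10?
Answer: 3400/27 ≈ 125.93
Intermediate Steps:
z(H, k) = 3 - (H + k)/(9*(-1 + H)) (z(H, k) = 3 - (k + H)/(9*(H - 1)) = 3 - (H + k)/(9*(-1 + H)))
(L*z(-2, 6))*l = (4*((-27 - 1*6 + 26*(-2))/(9*(-1 - 2))))*10 = (4*((⅑)*(-27 - 6 - 52)/(-3)))*10 = (4*((⅑)*(-⅓)*(-85)))*10 = (4*(85/27))*10 = (340/27)*10 = 3400/27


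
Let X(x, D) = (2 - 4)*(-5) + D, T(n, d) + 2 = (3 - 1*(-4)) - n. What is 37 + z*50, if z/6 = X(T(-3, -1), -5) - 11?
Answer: -1763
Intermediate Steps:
T(n, d) = 5 - n (T(n, d) = -2 + ((3 - 1*(-4)) - n) = -2 + ((3 + 4) - n) = -2 + (7 - n) = 5 - n)
X(x, D) = 10 + D (X(x, D) = -2*(-5) + D = 10 + D)
z = -36 (z = 6*((10 - 5) - 11) = 6*(5 - 11) = 6*(-6) = -36)
37 + z*50 = 37 - 36*50 = 37 - 1800 = -1763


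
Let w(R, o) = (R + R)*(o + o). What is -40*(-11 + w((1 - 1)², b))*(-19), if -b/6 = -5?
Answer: -8360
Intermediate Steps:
b = 30 (b = -6*(-5) = 30)
w(R, o) = 4*R*o (w(R, o) = (2*R)*(2*o) = 4*R*o)
-40*(-11 + w((1 - 1)², b))*(-19) = -40*(-11 + 4*(1 - 1)²*30)*(-19) = -40*(-11 + 4*0²*30)*(-19) = -40*(-11 + 4*0*30)*(-19) = -40*(-11 + 0)*(-19) = -40*(-11)*(-19) = 440*(-19) = -8360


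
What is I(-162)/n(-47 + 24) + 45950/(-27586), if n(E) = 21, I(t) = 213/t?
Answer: -27032953/15641262 ≈ -1.7283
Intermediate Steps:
I(-162)/n(-47 + 24) + 45950/(-27586) = (213/(-162))/21 + 45950/(-27586) = (213*(-1/162))*(1/21) + 45950*(-1/27586) = -71/54*1/21 - 22975/13793 = -71/1134 - 22975/13793 = -27032953/15641262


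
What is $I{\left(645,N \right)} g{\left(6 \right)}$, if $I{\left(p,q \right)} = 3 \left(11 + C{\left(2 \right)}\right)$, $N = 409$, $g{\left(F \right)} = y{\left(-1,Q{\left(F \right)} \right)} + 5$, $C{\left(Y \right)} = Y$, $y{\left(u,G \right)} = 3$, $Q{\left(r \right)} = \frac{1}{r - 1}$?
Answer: $312$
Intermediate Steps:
$Q{\left(r \right)} = \frac{1}{-1 + r}$
$g{\left(F \right)} = 8$ ($g{\left(F \right)} = 3 + 5 = 8$)
$I{\left(p,q \right)} = 39$ ($I{\left(p,q \right)} = 3 \left(11 + 2\right) = 3 \cdot 13 = 39$)
$I{\left(645,N \right)} g{\left(6 \right)} = 39 \cdot 8 = 312$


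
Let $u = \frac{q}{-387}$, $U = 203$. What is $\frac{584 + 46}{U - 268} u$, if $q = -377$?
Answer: $- \frac{406}{43} \approx -9.4419$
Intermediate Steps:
$u = \frac{377}{387}$ ($u = - \frac{377}{-387} = \left(-377\right) \left(- \frac{1}{387}\right) = \frac{377}{387} \approx 0.97416$)
$\frac{584 + 46}{U - 268} u = \frac{584 + 46}{203 - 268} \cdot \frac{377}{387} = \frac{630}{-65} \cdot \frac{377}{387} = 630 \left(- \frac{1}{65}\right) \frac{377}{387} = \left(- \frac{126}{13}\right) \frac{377}{387} = - \frac{406}{43}$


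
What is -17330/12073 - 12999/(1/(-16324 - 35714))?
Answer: 8166683789896/12073 ≈ 6.7644e+8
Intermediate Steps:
-17330/12073 - 12999/(1/(-16324 - 35714)) = -17330*1/12073 - 12999/(1/(-52038)) = -17330/12073 - 12999/(-1/52038) = -17330/12073 - 12999*(-52038) = -17330/12073 + 676441962 = 8166683789896/12073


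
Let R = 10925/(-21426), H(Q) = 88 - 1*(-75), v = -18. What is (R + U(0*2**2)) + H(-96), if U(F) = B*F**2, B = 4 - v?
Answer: 3481513/21426 ≈ 162.49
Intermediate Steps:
B = 22 (B = 4 - 1*(-18) = 4 + 18 = 22)
H(Q) = 163 (H(Q) = 88 + 75 = 163)
U(F) = 22*F**2
R = -10925/21426 (R = 10925*(-1/21426) = -10925/21426 ≈ -0.50989)
(R + U(0*2**2)) + H(-96) = (-10925/21426 + 22*(0*2**2)**2) + 163 = (-10925/21426 + 22*(0*4)**2) + 163 = (-10925/21426 + 22*0**2) + 163 = (-10925/21426 + 22*0) + 163 = (-10925/21426 + 0) + 163 = -10925/21426 + 163 = 3481513/21426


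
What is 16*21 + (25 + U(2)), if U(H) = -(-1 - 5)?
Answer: 367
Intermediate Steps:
U(H) = 6 (U(H) = -1*(-6) = 6)
16*21 + (25 + U(2)) = 16*21 + (25 + 6) = 336 + 31 = 367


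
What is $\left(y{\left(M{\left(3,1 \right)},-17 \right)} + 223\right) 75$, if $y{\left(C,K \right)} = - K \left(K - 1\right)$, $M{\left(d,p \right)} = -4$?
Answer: $-6225$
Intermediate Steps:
$y{\left(C,K \right)} = - K \left(-1 + K\right)$
$\left(y{\left(M{\left(3,1 \right)},-17 \right)} + 223\right) 75 = \left(- 17 \left(1 - -17\right) + 223\right) 75 = \left(- 17 \left(1 + 17\right) + 223\right) 75 = \left(\left(-17\right) 18 + 223\right) 75 = \left(-306 + 223\right) 75 = \left(-83\right) 75 = -6225$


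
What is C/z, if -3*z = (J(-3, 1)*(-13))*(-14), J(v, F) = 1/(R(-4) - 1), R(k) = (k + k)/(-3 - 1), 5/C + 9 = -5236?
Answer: 3/190918 ≈ 1.5714e-5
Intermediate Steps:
C = -1/1049 (C = 5/(-9 - 5236) = 5/(-5245) = 5*(-1/5245) = -1/1049 ≈ -0.00095329)
R(k) = -k/2 (R(k) = (2*k)/(-4) = (2*k)*(-1/4) = -k/2)
J(v, F) = 1 (J(v, F) = 1/(-1/2*(-4) - 1) = 1/(2 - 1) = 1/1 = 1)
z = -182/3 (z = -1*(-13)*(-14)/3 = -(-13)*(-14)/3 = -1/3*182 = -182/3 ≈ -60.667)
C/z = -1/(1049*(-182/3)) = -1/1049*(-3/182) = 3/190918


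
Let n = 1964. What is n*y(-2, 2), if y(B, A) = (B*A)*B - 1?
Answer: 13748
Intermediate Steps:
y(B, A) = -1 + A*B**2 (y(B, A) = (A*B)*B - 1 = A*B**2 - 1 = -1 + A*B**2)
n*y(-2, 2) = 1964*(-1 + 2*(-2)**2) = 1964*(-1 + 2*4) = 1964*(-1 + 8) = 1964*7 = 13748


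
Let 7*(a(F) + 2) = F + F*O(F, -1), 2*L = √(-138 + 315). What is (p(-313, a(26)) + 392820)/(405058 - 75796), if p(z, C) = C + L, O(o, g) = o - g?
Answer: 65487/54877 + √177/658524 ≈ 1.1934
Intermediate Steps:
L = √177/2 (L = √(-138 + 315)/2 = √177/2 ≈ 6.6521)
a(F) = -2 + F/7 + F*(1 + F)/7 (a(F) = -2 + (F + F*(F - 1*(-1)))/7 = -2 + (F + F*(F + 1))/7 = -2 + (F + F*(1 + F))/7 = -2 + (F/7 + F*(1 + F)/7) = -2 + F/7 + F*(1 + F)/7)
p(z, C) = C + √177/2
(p(-313, a(26)) + 392820)/(405058 - 75796) = (((-2 + (⅐)*26 + (⅐)*26*(1 + 26)) + √177/2) + 392820)/(405058 - 75796) = (((-2 + 26/7 + (⅐)*26*27) + √177/2) + 392820)/329262 = (((-2 + 26/7 + 702/7) + √177/2) + 392820)*(1/329262) = ((102 + √177/2) + 392820)*(1/329262) = (392922 + √177/2)*(1/329262) = 65487/54877 + √177/658524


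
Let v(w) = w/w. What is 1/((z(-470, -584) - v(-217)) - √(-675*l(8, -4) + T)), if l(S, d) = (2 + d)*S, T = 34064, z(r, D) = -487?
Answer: -61/24160 + √701/24160 ≈ -0.0014290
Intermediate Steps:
v(w) = 1
l(S, d) = S*(2 + d)
1/((z(-470, -584) - v(-217)) - √(-675*l(8, -4) + T)) = 1/((-487 - 1*1) - √(-5400*(2 - 4) + 34064)) = 1/((-487 - 1) - √(-5400*(-2) + 34064)) = 1/(-488 - √(-675*(-16) + 34064)) = 1/(-488 - √(10800 + 34064)) = 1/(-488 - √44864) = 1/(-488 - 8*√701)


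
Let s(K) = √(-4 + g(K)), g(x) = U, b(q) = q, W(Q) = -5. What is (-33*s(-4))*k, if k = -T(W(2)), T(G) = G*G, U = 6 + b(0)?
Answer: 825*√2 ≈ 1166.7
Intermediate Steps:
U = 6 (U = 6 + 0 = 6)
g(x) = 6
T(G) = G²
s(K) = √2 (s(K) = √(-4 + 6) = √2)
k = -25 (k = -1*(-5)² = -1*25 = -25)
(-33*s(-4))*k = -33*√2*(-25) = 825*√2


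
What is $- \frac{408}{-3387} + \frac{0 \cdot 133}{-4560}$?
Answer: $\frac{136}{1129} \approx 0.12046$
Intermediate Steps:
$- \frac{408}{-3387} + \frac{0 \cdot 133}{-4560} = \left(-408\right) \left(- \frac{1}{3387}\right) + 0 \left(- \frac{1}{4560}\right) = \frac{136}{1129} + 0 = \frac{136}{1129}$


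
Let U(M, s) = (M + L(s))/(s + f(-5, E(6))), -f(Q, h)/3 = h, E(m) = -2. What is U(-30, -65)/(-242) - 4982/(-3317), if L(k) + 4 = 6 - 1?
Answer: 71036803/47360126 ≈ 1.4999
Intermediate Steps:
f(Q, h) = -3*h
L(k) = 1 (L(k) = -4 + (6 - 1) = -4 + 5 = 1)
U(M, s) = (1 + M)/(6 + s) (U(M, s) = (M + 1)/(s - 3*(-2)) = (1 + M)/(s + 6) = (1 + M)/(6 + s))
U(-30, -65)/(-242) - 4982/(-3317) = ((1 - 30)/(6 - 65))/(-242) - 4982/(-3317) = (-29/(-59))*(-1/242) - 4982*(-1/3317) = -1/59*(-29)*(-1/242) + 4982/3317 = (29/59)*(-1/242) + 4982/3317 = -29/14278 + 4982/3317 = 71036803/47360126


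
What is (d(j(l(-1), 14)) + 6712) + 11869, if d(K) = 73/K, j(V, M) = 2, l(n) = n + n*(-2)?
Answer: 37235/2 ≈ 18618.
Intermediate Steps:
l(n) = -n (l(n) = n - 2*n = -n)
(d(j(l(-1), 14)) + 6712) + 11869 = (73/2 + 6712) + 11869 = 13497/2 + 11869 = 37235/2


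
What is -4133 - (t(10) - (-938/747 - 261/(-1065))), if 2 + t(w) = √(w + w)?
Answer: -1095747236/265185 - 2*√5 ≈ -4136.5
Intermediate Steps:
t(w) = -2 + √2*√w (t(w) = -2 + √(w + w) = -2 + √(2*w) = -2 + √2*√w)
-4133 - (t(10) - (-938/747 - 261/(-1065))) = -4133 - ((-2 + √2*√10) - (-938/747 - 261/(-1065))) = -4133 - ((-2 + 2*√5) - (-938*1/747 - 261*(-1/1065))) = -4133 - ((-2 + 2*√5) - (-938/747 + 87/355)) = -4133 - ((-2 + 2*√5) - 1*(-268001/265185)) = -4133 - ((-2 + 2*√5) + 268001/265185) = -4133 - (-262369/265185 + 2*√5) = -4133 + (262369/265185 - 2*√5) = -1095747236/265185 - 2*√5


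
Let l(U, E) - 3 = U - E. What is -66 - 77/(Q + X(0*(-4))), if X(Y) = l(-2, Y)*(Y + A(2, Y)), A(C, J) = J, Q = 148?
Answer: -9845/148 ≈ -66.520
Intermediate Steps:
l(U, E) = 3 + U - E (l(U, E) = 3 + (U - E) = 3 + U - E)
X(Y) = 2*Y*(1 - Y) (X(Y) = (3 - 2 - Y)*(Y + Y) = (1 - Y)*(2*Y) = 2*Y*(1 - Y))
-66 - 77/(Q + X(0*(-4))) = -66 - 77/(148 + 2*(0*(-4))*(1 - 0*(-4))) = -66 - 77/(148 + 2*0*(1 - 1*0)) = -66 - 77/(148 + 2*0*(1 + 0)) = -66 - 77/(148 + 2*0*1) = -66 - 77/(148 + 0) = -66 - 77/148 = -9845/148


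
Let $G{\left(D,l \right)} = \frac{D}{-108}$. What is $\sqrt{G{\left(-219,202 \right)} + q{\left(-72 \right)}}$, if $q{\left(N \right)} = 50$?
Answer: $\frac{\sqrt{1873}}{6} \approx 7.213$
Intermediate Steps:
$G{\left(D,l \right)} = - \frac{D}{108}$ ($G{\left(D,l \right)} = D \left(- \frac{1}{108}\right) = - \frac{D}{108}$)
$\sqrt{G{\left(-219,202 \right)} + q{\left(-72 \right)}} = \sqrt{\left(- \frac{1}{108}\right) \left(-219\right) + 50} = \sqrt{\frac{73}{36} + 50} = \sqrt{\frac{1873}{36}} = \frac{\sqrt{1873}}{6}$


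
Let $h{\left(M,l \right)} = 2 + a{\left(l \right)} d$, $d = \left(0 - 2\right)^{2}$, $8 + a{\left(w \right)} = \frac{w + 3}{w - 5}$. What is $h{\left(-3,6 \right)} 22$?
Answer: $132$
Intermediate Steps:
$a{\left(w \right)} = -8 + \frac{3 + w}{-5 + w}$ ($a{\left(w \right)} = -8 + \frac{w + 3}{w - 5} = -8 + \frac{3 + w}{-5 + w}$)
$d = 4$ ($d = \left(-2\right)^{2} = 4$)
$h{\left(M,l \right)} = 2 + \frac{4 \left(43 - 7 l\right)}{-5 + l}$ ($h{\left(M,l \right)} = 2 + \frac{43 - 7 l}{-5 + l} 4 = 2 + \frac{4 \left(43 - 7 l\right)}{-5 + l}$)
$h{\left(-3,6 \right)} 22 = \frac{2 \left(81 - 78\right)}{-5 + 6} \cdot 22 = \frac{2 \left(81 - 78\right)}{1} \cdot 22 = 2 \cdot 1 \cdot 3 \cdot 22 = 6 \cdot 22 = 132$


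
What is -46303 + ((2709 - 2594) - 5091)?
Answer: -51279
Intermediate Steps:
-46303 + ((2709 - 2594) - 5091) = -46303 + (115 - 5091) = -46303 - 4976 = -51279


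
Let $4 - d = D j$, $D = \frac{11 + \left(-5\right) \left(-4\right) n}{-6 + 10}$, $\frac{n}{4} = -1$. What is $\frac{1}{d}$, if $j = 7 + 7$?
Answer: $\frac{2}{491} \approx 0.0040733$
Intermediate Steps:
$n = -4$ ($n = 4 \left(-1\right) = -4$)
$j = 14$
$D = - \frac{69}{4}$ ($D = \frac{11 + \left(-5\right) \left(-4\right) \left(-4\right)}{-6 + 10} = \frac{11 + 20 \left(-4\right)}{4} = \left(11 - 80\right) \frac{1}{4} = \left(-69\right) \frac{1}{4} = - \frac{69}{4} \approx -17.25$)
$d = \frac{491}{2}$ ($d = 4 - \left(- \frac{69}{4}\right) 14 = 4 - - \frac{483}{2} = 4 + \frac{483}{2} = \frac{491}{2} \approx 245.5$)
$\frac{1}{d} = \frac{1}{\frac{491}{2}} = \frac{2}{491}$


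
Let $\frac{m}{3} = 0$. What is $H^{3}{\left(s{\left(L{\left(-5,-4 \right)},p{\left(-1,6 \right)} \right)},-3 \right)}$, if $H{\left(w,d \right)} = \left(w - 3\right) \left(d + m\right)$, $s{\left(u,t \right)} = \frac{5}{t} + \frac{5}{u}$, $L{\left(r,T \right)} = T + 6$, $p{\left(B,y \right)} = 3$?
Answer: $- \frac{343}{8} \approx -42.875$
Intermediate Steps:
$m = 0$ ($m = 3 \cdot 0 = 0$)
$L{\left(r,T \right)} = 6 + T$
$H{\left(w,d \right)} = d \left(-3 + w\right)$ ($H{\left(w,d \right)} = \left(w - 3\right) \left(d + 0\right) = \left(-3 + w\right) d = d \left(-3 + w\right)$)
$H^{3}{\left(s{\left(L{\left(-5,-4 \right)},p{\left(-1,6 \right)} \right)},-3 \right)} = \left(- 3 \left(-3 + \left(\frac{5}{3} + \frac{5}{6 - 4}\right)\right)\right)^{3} = \left(- 3 \left(-3 + \left(5 \cdot \frac{1}{3} + \frac{5}{2}\right)\right)\right)^{3} = \left(- 3 \left(-3 + \left(\frac{5}{3} + 5 \cdot \frac{1}{2}\right)\right)\right)^{3} = \left(- 3 \left(-3 + \left(\frac{5}{3} + \frac{5}{2}\right)\right)\right)^{3} = \left(- 3 \left(-3 + \frac{25}{6}\right)\right)^{3} = \left(\left(-3\right) \frac{7}{6}\right)^{3} = \left(- \frac{7}{2}\right)^{3} = - \frac{343}{8}$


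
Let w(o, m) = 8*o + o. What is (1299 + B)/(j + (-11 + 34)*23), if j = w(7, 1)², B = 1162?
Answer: 2461/4498 ≈ 0.54713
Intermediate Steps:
w(o, m) = 9*o
j = 3969 (j = (9*7)² = 63² = 3969)
(1299 + B)/(j + (-11 + 34)*23) = (1299 + 1162)/(3969 + (-11 + 34)*23) = 2461/(3969 + 23*23) = 2461/(3969 + 529) = 2461/4498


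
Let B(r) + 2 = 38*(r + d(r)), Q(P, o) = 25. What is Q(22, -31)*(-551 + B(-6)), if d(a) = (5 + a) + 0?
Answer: -20475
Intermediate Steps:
d(a) = 5 + a
B(r) = 188 + 76*r (B(r) = -2 + 38*(r + (5 + r)) = -2 + 38*(5 + 2*r) = -2 + (190 + 76*r) = 188 + 76*r)
Q(22, -31)*(-551 + B(-6)) = 25*(-551 + (188 + 76*(-6))) = 25*(-551 + (188 - 456)) = 25*(-551 - 268) = 25*(-819) = -20475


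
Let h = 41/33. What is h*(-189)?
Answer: -2583/11 ≈ -234.82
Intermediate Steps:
h = 41/33 (h = 41*(1/33) = 41/33 ≈ 1.2424)
h*(-189) = (41/33)*(-189) = -2583/11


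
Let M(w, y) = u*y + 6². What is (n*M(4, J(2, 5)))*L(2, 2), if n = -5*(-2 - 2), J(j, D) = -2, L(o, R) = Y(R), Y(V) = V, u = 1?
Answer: 1360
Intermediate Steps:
L(o, R) = R
M(w, y) = 36 + y (M(w, y) = 1*y + 6² = y + 36 = 36 + y)
n = 20 (n = -5*(-4) = 20)
(n*M(4, J(2, 5)))*L(2, 2) = (20*(36 - 2))*2 = (20*34)*2 = 680*2 = 1360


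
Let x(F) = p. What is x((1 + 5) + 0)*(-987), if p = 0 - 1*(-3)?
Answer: -2961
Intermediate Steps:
p = 3 (p = 0 + 3 = 3)
x(F) = 3
x((1 + 5) + 0)*(-987) = 3*(-987) = -2961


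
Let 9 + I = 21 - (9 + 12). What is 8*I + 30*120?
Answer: 3528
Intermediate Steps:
I = -9 (I = -9 + (21 - (9 + 12)) = -9 + (21 - 1*21) = -9 + (21 - 21) = -9 + 0 = -9)
8*I + 30*120 = 8*(-9) + 30*120 = -72 + 3600 = 3528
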